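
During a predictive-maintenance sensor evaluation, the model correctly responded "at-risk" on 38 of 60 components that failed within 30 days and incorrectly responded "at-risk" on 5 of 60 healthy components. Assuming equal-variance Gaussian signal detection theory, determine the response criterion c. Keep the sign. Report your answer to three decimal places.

c = 0.521

H = 38/60 = 0.6333
FA = 5/60 = 0.0833
z(H) = z(0.6333) = 0.3406
z(FA) = z(0.0833) = -1.3832
c = −½·[z(H) + z(FA)] = −0.5 × (0.3406 + (-1.3832)) = 0.5213
c > 0: the model has a conservative response bias.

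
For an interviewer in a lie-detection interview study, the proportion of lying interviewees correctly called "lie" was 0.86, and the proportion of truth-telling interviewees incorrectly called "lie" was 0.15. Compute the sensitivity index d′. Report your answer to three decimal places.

z(H) = 1.0803
z(FA) = -1.0364
d' = z(H) − z(FA) = 1.0803 − (-1.0364) = 2.1167

d′ = 2.117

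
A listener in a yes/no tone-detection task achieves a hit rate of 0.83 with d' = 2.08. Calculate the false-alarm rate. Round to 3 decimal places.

false-alarm rate = 0.130

z(hit rate) = z(0.83) = 0.9542
z(FA) = z(H) − d' = 0.9542 − 2.08 = -1.1258
false-alarm rate = Φ(-1.1258) = 0.1301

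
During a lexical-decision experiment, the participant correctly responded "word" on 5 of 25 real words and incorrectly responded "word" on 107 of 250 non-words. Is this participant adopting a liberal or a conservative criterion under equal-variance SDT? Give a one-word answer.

z(H) = -0.842, z(FA) = -0.181
c = −½·(z(H) + z(FA)) = 0.5115
c > 0 → conservative criterion (biased toward responding “no”).

conservative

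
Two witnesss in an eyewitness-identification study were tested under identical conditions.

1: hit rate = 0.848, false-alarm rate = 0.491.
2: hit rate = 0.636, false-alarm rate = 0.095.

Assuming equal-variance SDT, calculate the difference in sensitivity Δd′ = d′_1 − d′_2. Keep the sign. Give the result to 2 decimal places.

1: z(0.848) = 1.028, z(0.491) = -0.023, d' = 1.051
2: z(0.636) = 0.348, z(0.095) = -1.311, d' = 1.659
Δd' = d'_1 − d'_2 = 1.051 − 1.659 = -0.608
2 has the higher sensitivity.

Δd′ = -0.61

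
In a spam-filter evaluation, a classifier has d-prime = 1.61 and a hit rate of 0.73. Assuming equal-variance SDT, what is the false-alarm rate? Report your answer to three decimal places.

false-alarm rate = 0.159

z(hit rate) = z(0.73) = 0.6128
z(FA) = z(H) − d' = 0.6128 − 1.61 = -0.9972
false-alarm rate = Φ(-0.9972) = 0.1593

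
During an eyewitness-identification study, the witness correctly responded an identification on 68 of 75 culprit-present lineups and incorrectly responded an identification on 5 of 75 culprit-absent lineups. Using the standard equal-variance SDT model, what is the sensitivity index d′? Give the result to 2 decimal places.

d′ = 2.82

H = 68/75 = 0.9067
FA = 5/75 = 0.0667
Φ⁻¹(H) = Φ⁻¹(0.9067) = 1.321
Φ⁻¹(FA) = Φ⁻¹(0.0667) = -1.501
d' = z(H) − z(FA) = 1.321 − (-1.501) = 2.822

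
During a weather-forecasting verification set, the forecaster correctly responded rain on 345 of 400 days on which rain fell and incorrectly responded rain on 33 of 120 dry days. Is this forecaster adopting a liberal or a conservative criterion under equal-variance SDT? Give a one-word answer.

liberal

z(H) = 1.092, z(FA) = -0.598
c = −½·(z(H) + z(FA)) = -0.247
c < 0 → liberal criterion (biased toward responding “yes”).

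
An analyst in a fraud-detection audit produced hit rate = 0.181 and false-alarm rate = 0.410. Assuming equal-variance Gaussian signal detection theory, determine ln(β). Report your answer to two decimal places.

ln β = -0.39

z(0.181) = -0.912, z(0.410) = -0.228
ln β = −½·[z(H)² − z(FA)²] = −0.5 × (0.832 − 0.052) = -0.390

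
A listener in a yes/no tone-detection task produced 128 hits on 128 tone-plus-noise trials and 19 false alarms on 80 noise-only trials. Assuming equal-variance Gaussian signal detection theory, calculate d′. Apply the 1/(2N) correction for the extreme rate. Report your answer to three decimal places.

d′ = 3.374

The hit rate is 128/128 = 1, so apply the 1/(2N) correction: H → 1 − 1/(2·128) = 0.99609.
z(H) = z(0.99609) = 2.6597
z(FA) = z(0.23750) = -0.7144
d' = 2.6597 − (-0.7144) = 3.3741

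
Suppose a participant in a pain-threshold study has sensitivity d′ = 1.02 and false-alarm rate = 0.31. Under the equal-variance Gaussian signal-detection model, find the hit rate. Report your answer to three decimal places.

z(false-alarm rate) = z(0.31) = -0.4959
z(H) = z(FA) + d' = -0.4959 + 1.02 = 0.5241
hit rate = Φ(0.5241) = 0.6999

hit rate = 0.700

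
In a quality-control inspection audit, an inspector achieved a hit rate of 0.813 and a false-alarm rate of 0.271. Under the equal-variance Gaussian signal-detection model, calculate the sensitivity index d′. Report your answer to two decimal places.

z(0.813) = 0.8890, z(0.271) = -0.6098
d' = z(H) − z(FA) = 0.8890 − (-0.6098) = 1.4988

d′ = 1.50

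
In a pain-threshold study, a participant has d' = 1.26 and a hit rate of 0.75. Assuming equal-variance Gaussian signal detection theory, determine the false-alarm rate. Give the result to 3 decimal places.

z(hit rate) = z(0.75) = 0.6745
z(FA) = z(H) − d' = 0.6745 − 1.26 = -0.5855
false-alarm rate = Φ(-0.5855) = 0.2791

false-alarm rate = 0.279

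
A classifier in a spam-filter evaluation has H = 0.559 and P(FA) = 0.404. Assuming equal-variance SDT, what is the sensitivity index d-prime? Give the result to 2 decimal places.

Φ⁻¹(H) = 0.148
Φ⁻¹(FA) = -0.243
d' = z(H) − z(FA) = 0.148 − (-0.243) = 0.391

d-prime = 0.39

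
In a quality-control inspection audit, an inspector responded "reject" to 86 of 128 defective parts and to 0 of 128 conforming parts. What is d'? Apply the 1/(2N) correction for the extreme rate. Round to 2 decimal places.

The false-alarm rate is 0/128 = 0, so apply the 1/(2N) correction: FA → 1/(2·128) = 0.00391.
z(H) = z(0.67188) = 0.445
z(FA) = z(0.00391) = -2.660
d' = 0.445 − (-2.660) = 3.105

d' = 3.11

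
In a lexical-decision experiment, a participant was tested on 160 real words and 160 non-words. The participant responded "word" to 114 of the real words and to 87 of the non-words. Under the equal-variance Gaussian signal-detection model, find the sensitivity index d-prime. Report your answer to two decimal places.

d-prime = 0.45

H = 114/160 = 0.7125
FA = 87/160 = 0.5437
z(H) = z(0.7125) = 0.561
z(FA) = z(0.5437) = 0.110
d' = z(H) − z(FA) = 0.561 − 0.110 = 0.451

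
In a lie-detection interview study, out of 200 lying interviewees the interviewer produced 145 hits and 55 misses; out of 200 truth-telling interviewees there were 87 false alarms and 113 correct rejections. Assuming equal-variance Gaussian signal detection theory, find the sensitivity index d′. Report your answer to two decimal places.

H = 145/200 = 0.7250
FA = 87/200 = 0.4350
z(0.7250) = 0.598, z(0.4350) = -0.164
d' = z(H) − z(FA) = 0.598 − (-0.164) = 0.762

d′ = 0.76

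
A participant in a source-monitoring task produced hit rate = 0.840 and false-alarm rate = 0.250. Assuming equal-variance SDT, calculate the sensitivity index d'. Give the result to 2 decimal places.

z(H) = 0.9945
z(FA) = -0.6745
d' = z(H) − z(FA) = 0.9945 − (-0.6745) = 1.6690

d' = 1.67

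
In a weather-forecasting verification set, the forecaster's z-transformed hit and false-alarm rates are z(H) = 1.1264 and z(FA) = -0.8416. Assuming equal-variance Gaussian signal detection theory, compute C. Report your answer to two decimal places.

C = -0.14

c = −½·[z(H) + z(FA)] = −½·(1.1264 + (-0.8416)) = -0.1424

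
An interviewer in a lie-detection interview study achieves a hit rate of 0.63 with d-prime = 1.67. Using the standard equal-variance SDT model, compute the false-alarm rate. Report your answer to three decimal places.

z(hit rate) = z(0.63) = 0.3319
z(FA) = z(H) − d' = 0.3319 − 1.67 = -1.3381
false-alarm rate = Φ(-1.3381) = 0.0904

false-alarm rate = 0.090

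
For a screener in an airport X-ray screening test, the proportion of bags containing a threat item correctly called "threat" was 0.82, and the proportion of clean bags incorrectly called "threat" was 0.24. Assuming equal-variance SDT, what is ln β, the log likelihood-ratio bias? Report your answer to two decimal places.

z(H) = 0.915
z(FA) = -0.706
ln β = −½·[z(H)² − z(FA)²] = −0.5 × (0.837 − 0.498) = -0.1695

ln β = -0.17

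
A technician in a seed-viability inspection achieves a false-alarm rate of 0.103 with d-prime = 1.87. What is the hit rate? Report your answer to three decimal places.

hit rate = 0.728

z(false-alarm rate) = z(0.103) = -1.2646
z(H) = z(FA) + d' = -1.2646 + 1.87 = 0.6054
hit rate = Φ(0.6054) = 0.7275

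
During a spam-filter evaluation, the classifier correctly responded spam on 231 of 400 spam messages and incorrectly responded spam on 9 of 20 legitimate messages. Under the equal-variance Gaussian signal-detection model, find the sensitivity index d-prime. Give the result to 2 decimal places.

H = 231/400 = 0.5775
FA = 9/20 = 0.4500
z(H) = z(0.5775) = 0.1955
z(FA) = z(0.4500) = -0.1257
d' = z(H) − z(FA) = 0.1955 − (-0.1257) = 0.3212

d-prime = 0.32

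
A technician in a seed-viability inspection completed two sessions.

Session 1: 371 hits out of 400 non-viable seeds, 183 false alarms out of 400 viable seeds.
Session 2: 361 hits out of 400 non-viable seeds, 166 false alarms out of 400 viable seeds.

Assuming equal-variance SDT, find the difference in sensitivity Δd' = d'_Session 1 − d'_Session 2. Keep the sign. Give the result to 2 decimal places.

Session 1: z(0.9275) = 1.457, z(0.4575) = -0.107, d' = 1.564
Session 2: z(0.9025) = 1.296, z(0.4150) = -0.215, d' = 1.511
Δd' = d'_Session 1 − d'_Session 2 = 1.564 − 1.511 = 0.053
Session 1 has the higher sensitivity.

Δd' = 0.05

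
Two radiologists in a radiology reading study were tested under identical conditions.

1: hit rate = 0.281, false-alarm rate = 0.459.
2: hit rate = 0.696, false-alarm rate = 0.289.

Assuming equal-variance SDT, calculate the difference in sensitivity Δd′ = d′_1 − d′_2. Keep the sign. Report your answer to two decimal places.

1: z(0.281) = -0.580, z(0.459) = -0.103, d' = -0.477
2: z(0.696) = 0.513, z(0.289) = -0.556, d' = 1.069
Δd' = d'_1 − d'_2 = -0.477 − 1.069 = -1.546
2 has the higher sensitivity.

Δd′ = -1.55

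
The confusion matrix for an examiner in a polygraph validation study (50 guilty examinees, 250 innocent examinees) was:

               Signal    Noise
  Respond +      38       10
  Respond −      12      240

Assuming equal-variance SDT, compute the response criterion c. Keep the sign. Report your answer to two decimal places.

c = 0.52

H = 38/50 = 0.7600
FA = 10/250 = 0.0400
z(0.7600) = 0.7063, z(0.0400) = -1.7507
c = −½·[z(H) + z(FA)] = −0.5 × (0.7063 + (-1.7507)) = 0.5222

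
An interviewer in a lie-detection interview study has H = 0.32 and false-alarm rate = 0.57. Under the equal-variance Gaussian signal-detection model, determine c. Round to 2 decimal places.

z(0.32) = -0.468, z(0.57) = 0.176
c = −½·[z(H) + z(FA)] = −0.5 × (-0.468 + 0.176) = 0.146

c = 0.15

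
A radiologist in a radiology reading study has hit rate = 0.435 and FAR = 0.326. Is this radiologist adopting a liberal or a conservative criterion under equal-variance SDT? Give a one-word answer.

conservative

z(H) = -0.164, z(FA) = -0.451
c = −½·(z(H) + z(FA)) = 0.3075
c > 0 → conservative criterion (biased toward responding “no”).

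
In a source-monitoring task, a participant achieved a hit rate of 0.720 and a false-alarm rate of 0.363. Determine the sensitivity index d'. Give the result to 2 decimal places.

d' = 0.93

Φ⁻¹(0.720) = 0.583, Φ⁻¹(0.363) = -0.350
d' = z(H) − z(FA) = 0.583 − (-0.350) = 0.933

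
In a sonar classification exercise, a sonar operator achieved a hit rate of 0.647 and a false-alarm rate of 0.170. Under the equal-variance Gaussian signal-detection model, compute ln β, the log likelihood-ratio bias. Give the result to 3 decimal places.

z(H) = z(0.647) = 0.3772
z(FA) = z(0.170) = -0.9542
ln β = −½·[z(H)² − z(FA)²] = −0.5 × (0.1423 − 0.9105) = 0.3841

ln β = 0.384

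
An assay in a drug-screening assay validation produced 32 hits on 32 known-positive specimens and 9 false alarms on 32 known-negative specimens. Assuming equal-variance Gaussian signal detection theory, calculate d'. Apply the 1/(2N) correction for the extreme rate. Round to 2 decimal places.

d' = 2.73

The hit rate is 32/32 = 1, so apply the 1/(2N) correction: H → 1 − 1/(2·32) = 0.98438.
z(H) = z(0.98438) = 2.154
z(FA) = z(0.28125) = -0.579
d' = 2.154 − (-0.579) = 2.733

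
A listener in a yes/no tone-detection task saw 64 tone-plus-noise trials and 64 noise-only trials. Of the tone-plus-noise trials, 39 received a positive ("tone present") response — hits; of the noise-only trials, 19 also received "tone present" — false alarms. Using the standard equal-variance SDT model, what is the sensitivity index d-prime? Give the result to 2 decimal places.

d-prime = 0.81

H = 39/64 = 0.6094
FA = 19/64 = 0.2969
z(0.6094) = 0.2778, z(0.2969) = -0.5333
d' = z(H) − z(FA) = 0.2778 − (-0.5333) = 0.8111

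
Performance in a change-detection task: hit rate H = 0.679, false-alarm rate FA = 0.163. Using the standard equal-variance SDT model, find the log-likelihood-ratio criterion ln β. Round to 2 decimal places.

ln β = 0.37

z(H) = z(0.679) = 0.465
z(FA) = z(0.163) = -0.982
ln β = −½·[z(H)² − z(FA)²] = −0.5 × (0.216 − 0.964) = 0.374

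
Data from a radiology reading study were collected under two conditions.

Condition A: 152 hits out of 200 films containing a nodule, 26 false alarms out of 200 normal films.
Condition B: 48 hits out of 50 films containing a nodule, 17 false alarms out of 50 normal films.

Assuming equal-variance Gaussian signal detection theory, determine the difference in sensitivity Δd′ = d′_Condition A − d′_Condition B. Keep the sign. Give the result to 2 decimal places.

Δd′ = -0.33

Condition A: z(0.7600) = 0.706, z(0.1300) = -1.126, d' = 1.832
Condition B: z(0.9600) = 1.751, z(0.3400) = -0.412, d' = 2.163
Δd' = d'_Condition A − d'_Condition B = 1.832 − 2.163 = -0.331
Condition B has the higher sensitivity.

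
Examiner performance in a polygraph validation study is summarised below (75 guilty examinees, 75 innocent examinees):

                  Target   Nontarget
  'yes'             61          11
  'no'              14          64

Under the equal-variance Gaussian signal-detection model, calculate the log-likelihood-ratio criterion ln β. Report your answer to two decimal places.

H = 61/75 = 0.8133
FA = 11/75 = 0.1467
Φ⁻¹(H) = 0.890
Φ⁻¹(FA) = -1.051
ln β = −½·[z(H)² − z(FA)²] = −0.5 × (0.792 − 1.105) = 0.1565

ln β = 0.16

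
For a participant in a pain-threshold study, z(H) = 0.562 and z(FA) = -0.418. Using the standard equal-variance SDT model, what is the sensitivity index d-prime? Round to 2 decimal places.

d-prime = 0.98

d' = z(H) − z(FA) = 0.562 − (-0.418) = 0.980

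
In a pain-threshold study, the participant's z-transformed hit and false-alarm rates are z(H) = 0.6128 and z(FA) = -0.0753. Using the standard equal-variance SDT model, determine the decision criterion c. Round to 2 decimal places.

c = -0.27

c = −½·[z(H) + z(FA)] = −½·(0.6128 + (-0.0753)) = -0.26875
c < 0: the participant has a liberal response bias.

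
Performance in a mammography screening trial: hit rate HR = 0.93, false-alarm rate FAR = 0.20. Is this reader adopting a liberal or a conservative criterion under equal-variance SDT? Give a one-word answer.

liberal

z(H) = 1.476, z(FA) = -0.842
c = −½·(z(H) + z(FA)) = -0.317
c < 0 → liberal criterion (biased toward responding “yes”).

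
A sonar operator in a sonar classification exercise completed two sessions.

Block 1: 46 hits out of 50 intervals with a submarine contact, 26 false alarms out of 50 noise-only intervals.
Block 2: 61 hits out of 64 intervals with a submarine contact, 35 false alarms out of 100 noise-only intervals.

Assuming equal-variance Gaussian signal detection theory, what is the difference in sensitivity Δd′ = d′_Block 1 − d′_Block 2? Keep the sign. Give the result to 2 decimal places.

Block 1: z(0.9200) = 1.405, z(0.5200) = 0.050, d' = 1.355
Block 2: z(0.9531) = 1.676, z(0.3500) = -0.385, d' = 2.061
Δd' = d'_Block 1 − d'_Block 2 = 1.355 − 2.061 = -0.706
Block 2 has the higher sensitivity.

Δd′ = -0.71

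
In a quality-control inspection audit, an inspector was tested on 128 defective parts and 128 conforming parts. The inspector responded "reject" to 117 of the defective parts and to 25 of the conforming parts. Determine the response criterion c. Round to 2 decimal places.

c = -0.25

H = 117/128 = 0.9141
FA = 25/128 = 0.1953
z(H) = z(0.9141) = 1.3664
z(FA) = z(0.1953) = -0.8585
c = −½·[z(H) + z(FA)] = −0.5 × (1.3664 + (-0.8585)) = -0.25395
c < 0: the inspector has a liberal response bias.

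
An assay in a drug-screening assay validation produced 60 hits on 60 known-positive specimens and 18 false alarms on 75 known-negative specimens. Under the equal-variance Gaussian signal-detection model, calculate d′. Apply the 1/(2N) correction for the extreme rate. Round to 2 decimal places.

d′ = 3.10

The hit rate is 60/60 = 1, so apply the 1/(2N) correction: H → 1 − 1/(2·60) = 0.99167.
z(H) = z(0.99167) = 2.394
z(FA) = z(0.24000) = -0.706
d' = 2.394 − (-0.706) = 3.100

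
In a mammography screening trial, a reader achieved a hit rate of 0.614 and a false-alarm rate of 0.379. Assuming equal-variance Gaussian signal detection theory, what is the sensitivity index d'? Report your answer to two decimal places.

d' = 0.60

z(H) = z(0.614) = 0.2898
z(FA) = z(0.379) = -0.3081
d' = z(H) − z(FA) = 0.2898 − (-0.3081) = 0.5979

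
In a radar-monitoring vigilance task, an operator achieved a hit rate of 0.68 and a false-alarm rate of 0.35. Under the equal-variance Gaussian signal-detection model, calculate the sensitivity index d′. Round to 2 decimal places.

z(H) = z(0.68) = 0.468
z(FA) = z(0.35) = -0.385
d' = z(H) − z(FA) = 0.468 − (-0.385) = 0.853

d′ = 0.85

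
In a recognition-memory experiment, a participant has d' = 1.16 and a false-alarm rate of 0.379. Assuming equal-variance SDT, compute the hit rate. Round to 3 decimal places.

hit rate = 0.803

z(false-alarm rate) = z(0.379) = -0.3081
z(H) = z(FA) + d' = -0.3081 + 1.16 = 0.8519
hit rate = Φ(0.8519) = 0.8029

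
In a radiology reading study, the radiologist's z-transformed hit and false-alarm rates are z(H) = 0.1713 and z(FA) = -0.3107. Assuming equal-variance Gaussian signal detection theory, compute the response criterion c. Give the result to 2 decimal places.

c = −½·[z(H) + z(FA)] = −½·(0.1713 + (-0.3107)) = 0.0697

c = 0.07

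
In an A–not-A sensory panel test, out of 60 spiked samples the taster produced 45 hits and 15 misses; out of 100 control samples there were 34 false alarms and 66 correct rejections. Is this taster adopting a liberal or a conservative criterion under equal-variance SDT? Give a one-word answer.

liberal

z(H) = 0.674, z(FA) = -0.412
c = −½·(z(H) + z(FA)) = -0.131
c < 0 → liberal criterion (biased toward responding “yes”).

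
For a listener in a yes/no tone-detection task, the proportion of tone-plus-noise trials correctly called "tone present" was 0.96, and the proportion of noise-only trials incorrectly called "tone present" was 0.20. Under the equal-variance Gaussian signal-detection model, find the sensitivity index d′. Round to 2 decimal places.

Φ⁻¹(H) = Φ⁻¹(0.96) = 1.751
Φ⁻¹(FA) = Φ⁻¹(0.20) = -0.842
d' = z(H) − z(FA) = 1.751 − (-0.842) = 2.593

d′ = 2.59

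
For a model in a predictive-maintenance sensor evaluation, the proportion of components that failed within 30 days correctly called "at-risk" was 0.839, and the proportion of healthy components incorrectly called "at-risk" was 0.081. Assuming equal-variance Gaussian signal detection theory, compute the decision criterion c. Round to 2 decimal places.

z(H) = 0.9904
z(FA) = -1.3984
c = −½·[z(H) + z(FA)] = −0.5 × (0.9904 + (-1.3984)) = 0.2040
c > 0: the model has a conservative response bias.

c = 0.20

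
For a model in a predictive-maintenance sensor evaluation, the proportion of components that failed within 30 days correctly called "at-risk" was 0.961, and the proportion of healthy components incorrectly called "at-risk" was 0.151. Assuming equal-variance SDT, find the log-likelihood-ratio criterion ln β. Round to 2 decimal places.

z(0.961) = 1.762, z(0.151) = -1.032
ln β = −½·[z(H)² − z(FA)²] = −0.5 × (3.105 − 1.065) = -1.020

ln β = -1.02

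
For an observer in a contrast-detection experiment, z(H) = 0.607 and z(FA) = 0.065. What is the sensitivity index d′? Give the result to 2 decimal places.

d' = z(H) − z(FA) = 0.607 − 0.065 = 0.542

d′ = 0.54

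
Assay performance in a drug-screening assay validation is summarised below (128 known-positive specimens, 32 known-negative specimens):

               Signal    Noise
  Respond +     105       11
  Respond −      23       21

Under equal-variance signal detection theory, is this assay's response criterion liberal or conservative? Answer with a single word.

z(H) = 0.917, z(FA) = -0.402
c = −½·(z(H) + z(FA)) = -0.2575
c < 0 → liberal criterion (biased toward responding “yes”).

liberal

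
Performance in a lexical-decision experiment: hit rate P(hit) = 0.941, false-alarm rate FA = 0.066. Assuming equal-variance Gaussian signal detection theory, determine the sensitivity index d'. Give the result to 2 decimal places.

z(H) = 1.5632
z(FA) = -1.5063
d' = z(H) − z(FA) = 1.5632 − (-1.5063) = 3.0695

d' = 3.07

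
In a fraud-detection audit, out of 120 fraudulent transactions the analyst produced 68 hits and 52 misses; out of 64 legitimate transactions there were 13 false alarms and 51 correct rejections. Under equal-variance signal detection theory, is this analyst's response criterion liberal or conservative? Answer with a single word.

conservative

z(H) = 0.168, z(FA) = -0.831
c = −½·(z(H) + z(FA)) = 0.3315
c > 0 → conservative criterion (biased toward responding “no”).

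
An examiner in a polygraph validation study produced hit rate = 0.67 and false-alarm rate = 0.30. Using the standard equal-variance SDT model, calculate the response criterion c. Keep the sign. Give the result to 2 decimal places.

c = 0.04

z(0.67) = 0.440, z(0.30) = -0.524
c = −½·[z(H) + z(FA)] = −0.5 × (0.440 + (-0.524)) = 0.042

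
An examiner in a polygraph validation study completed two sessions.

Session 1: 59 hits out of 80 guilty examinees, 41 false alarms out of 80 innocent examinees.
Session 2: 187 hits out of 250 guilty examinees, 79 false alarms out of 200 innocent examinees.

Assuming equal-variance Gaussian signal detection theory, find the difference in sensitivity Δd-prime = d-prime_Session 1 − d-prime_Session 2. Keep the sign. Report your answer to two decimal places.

Session 1: z(0.7375) = 0.636, z(0.5125) = 0.031, d' = 0.605
Session 2: z(0.7480) = 0.668, z(0.3950) = -0.266, d' = 0.934
Δd' = d'_Session 1 − d'_Session 2 = 0.605 − 0.934 = -0.329
Session 2 has the higher sensitivity.

Δd-prime = -0.33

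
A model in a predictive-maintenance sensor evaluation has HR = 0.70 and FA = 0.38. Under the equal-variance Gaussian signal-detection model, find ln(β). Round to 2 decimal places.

Φ⁻¹(0.70) = 0.524, Φ⁻¹(0.38) = -0.305
ln β = −½·[z(H)² − z(FA)²] = −0.5 × (0.275 − 0.093) = -0.091

ln β = -0.09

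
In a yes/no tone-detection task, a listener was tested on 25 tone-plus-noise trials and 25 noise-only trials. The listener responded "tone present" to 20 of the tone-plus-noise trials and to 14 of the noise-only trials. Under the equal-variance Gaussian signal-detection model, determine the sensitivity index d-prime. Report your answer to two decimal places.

d-prime = 0.69

H = 20/25 = 0.8000
FA = 14/25 = 0.5600
z(H) = 0.842
z(FA) = 0.151
d' = z(H) − z(FA) = 0.842 − 0.151 = 0.691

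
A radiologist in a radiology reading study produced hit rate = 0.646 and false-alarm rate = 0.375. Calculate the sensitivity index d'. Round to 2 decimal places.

Φ⁻¹(H) = 0.375
Φ⁻¹(FA) = -0.319
d' = z(H) − z(FA) = 0.375 − (-0.319) = 0.694

d' = 0.69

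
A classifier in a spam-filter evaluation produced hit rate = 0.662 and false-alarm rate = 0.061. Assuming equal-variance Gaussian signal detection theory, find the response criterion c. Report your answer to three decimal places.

Φ⁻¹(0.662) = 0.4179, Φ⁻¹(0.061) = -1.5464
c = −½·[z(H) + z(FA)] = −0.5 × (0.4179 + (-1.5464)) = 0.56425

c = 0.564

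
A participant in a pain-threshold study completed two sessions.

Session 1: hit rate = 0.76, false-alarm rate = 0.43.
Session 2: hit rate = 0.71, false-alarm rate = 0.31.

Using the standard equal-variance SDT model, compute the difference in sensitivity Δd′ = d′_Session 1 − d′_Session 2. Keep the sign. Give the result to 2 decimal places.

Δd′ = -0.17

Session 1: z(0.76) = 0.706, z(0.43) = -0.176, d' = 0.882
Session 2: z(0.71) = 0.553, z(0.31) = -0.496, d' = 1.049
Δd' = d'_Session 1 − d'_Session 2 = 0.882 − 1.049 = -0.167
Session 2 has the higher sensitivity.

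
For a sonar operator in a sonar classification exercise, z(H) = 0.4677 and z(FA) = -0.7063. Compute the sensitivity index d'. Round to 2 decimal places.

d' = z(H) − z(FA) = 0.4677 − (-0.7063) = 1.1740

d' = 1.17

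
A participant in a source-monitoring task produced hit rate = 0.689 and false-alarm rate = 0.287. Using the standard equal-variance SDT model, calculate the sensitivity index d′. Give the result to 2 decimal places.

d′ = 1.06

z(H) = z(0.689) = 0.493
z(FA) = z(0.287) = -0.562
d' = z(H) − z(FA) = 0.493 − (-0.562) = 1.055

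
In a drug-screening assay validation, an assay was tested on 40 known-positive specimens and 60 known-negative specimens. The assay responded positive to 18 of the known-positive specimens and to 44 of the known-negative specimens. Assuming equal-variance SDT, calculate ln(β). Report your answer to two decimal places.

ln β = 0.19

H = 18/40 = 0.4500
FA = 44/60 = 0.7333
z(H) = z(0.4500) = -0.126
z(FA) = z(0.7333) = 0.623
ln β = −½·[z(H)² − z(FA)²] = −0.5 × (0.016 − 0.388) = 0.186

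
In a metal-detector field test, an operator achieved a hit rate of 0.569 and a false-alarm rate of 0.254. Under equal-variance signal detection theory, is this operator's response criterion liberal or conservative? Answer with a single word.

z(H) = 0.174, z(FA) = -0.662
c = −½·(z(H) + z(FA)) = 0.244
c > 0 → conservative criterion (biased toward responding “no”).

conservative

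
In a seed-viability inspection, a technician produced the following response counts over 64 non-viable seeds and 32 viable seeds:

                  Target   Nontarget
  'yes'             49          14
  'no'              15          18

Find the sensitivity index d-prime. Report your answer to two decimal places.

d-prime = 0.88

H = 49/64 = 0.7656
FA = 14/32 = 0.4375
z(H) = 0.724
z(FA) = -0.157
d' = z(H) − z(FA) = 0.724 − (-0.157) = 0.881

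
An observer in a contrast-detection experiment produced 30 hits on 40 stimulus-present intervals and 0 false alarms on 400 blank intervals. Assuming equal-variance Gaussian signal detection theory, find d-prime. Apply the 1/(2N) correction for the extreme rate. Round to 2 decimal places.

d-prime = 3.70

The false-alarm rate is 0/400 = 0, so apply the 1/(2N) correction: FA → 1/(2·400) = 0.00125.
z(H) = z(0.75000) = 0.674
z(FA) = z(0.00125) = -3.023
d' = 0.674 − (-3.023) = 3.697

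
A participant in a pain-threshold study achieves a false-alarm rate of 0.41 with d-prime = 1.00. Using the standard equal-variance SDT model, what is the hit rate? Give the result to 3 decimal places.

z(false-alarm rate) = z(0.41) = -0.2275
z(H) = z(FA) + d' = -0.2275 + 1.00 = 0.7725
hit rate = Φ(0.7725) = 0.7801

hit rate = 0.780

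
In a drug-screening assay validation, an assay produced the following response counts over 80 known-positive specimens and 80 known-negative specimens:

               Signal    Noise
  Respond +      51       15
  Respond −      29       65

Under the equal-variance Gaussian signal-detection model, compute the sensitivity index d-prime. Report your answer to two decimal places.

H = 51/80 = 0.6375
FA = 15/80 = 0.1875
z(H) = z(0.6375) = 0.3518
z(FA) = z(0.1875) = -0.8871
d' = z(H) − z(FA) = 0.3518 − (-0.8871) = 1.2389

d-prime = 1.24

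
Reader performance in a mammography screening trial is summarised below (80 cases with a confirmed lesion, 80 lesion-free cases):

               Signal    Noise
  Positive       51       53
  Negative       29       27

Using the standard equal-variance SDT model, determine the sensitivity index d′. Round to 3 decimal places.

d′ = -0.068

H = 51/80 = 0.6375
FA = 53/80 = 0.6625
z(H) = 0.3518
z(FA) = 0.4193
d' = z(H) − z(FA) = 0.3518 − 0.4193 = -0.0675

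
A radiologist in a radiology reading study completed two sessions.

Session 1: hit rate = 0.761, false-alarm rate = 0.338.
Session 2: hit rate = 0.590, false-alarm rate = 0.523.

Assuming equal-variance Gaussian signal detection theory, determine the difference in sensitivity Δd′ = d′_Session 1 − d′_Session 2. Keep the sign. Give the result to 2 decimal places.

Session 1: z(0.761) = 0.710, z(0.338) = -0.418, d' = 1.128
Session 2: z(0.590) = 0.228, z(0.523) = 0.058, d' = 0.170
Δd' = d'_Session 1 − d'_Session 2 = 1.128 − 0.170 = 0.958
Session 1 has the higher sensitivity.

Δd′ = 0.96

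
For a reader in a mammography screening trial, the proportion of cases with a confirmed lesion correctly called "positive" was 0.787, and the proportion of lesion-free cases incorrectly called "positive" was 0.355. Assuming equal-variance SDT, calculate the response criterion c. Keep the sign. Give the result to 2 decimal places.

Φ⁻¹(H) = Φ⁻¹(0.787) = 0.796
Φ⁻¹(FA) = Φ⁻¹(0.355) = -0.372
c = −½·[z(H) + z(FA)] = −0.5 × (0.796 + (-0.372)) = -0.212
c < 0: the reader has a liberal response bias.

c = -0.21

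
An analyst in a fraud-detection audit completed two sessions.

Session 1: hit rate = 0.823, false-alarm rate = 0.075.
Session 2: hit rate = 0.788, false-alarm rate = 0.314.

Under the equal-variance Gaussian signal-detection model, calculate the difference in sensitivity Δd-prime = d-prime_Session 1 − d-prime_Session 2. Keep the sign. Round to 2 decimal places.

Session 1: z(0.823) = 0.927, z(0.075) = -1.440, d' = 2.367
Session 2: z(0.788) = 0.800, z(0.314) = -0.485, d' = 1.285
Δd' = d'_Session 1 − d'_Session 2 = 2.367 − 1.285 = 1.082
Session 1 has the higher sensitivity.

Δd-prime = 1.08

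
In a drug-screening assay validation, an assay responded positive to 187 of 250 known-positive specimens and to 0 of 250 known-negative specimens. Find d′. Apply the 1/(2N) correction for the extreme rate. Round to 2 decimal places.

d′ = 3.55

The false-alarm rate is 0/250 = 0, so apply the 1/(2N) correction: FA → 1/(2·250) = 0.00200.
z(H) = z(0.74800) = 0.668
z(FA) = z(0.00200) = -2.878
d' = 0.668 − (-2.878) = 3.546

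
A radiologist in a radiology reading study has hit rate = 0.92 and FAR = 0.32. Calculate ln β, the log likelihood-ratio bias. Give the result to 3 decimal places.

Φ⁻¹(0.92) = 1.4051, Φ⁻¹(0.32) = -0.4677
ln β = −½·[z(H)² − z(FA)²] = −0.5 × (1.9743 − 0.2187) = -0.8778

ln β = -0.878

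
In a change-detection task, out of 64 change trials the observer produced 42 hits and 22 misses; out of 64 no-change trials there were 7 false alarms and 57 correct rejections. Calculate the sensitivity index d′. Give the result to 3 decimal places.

d′ = 1.632

H = 42/64 = 0.6562
FA = 7/64 = 0.1094
z(0.6562) = 0.4021, z(0.1094) = -1.2297
d' = z(H) − z(FA) = 0.4021 − (-1.2297) = 1.6318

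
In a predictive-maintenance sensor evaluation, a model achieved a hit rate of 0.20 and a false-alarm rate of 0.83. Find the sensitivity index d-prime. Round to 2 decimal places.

d-prime = -1.80

z(H) = -0.842
z(FA) = 0.954
d' = z(H) − z(FA) = -0.842 − 0.954 = -1.796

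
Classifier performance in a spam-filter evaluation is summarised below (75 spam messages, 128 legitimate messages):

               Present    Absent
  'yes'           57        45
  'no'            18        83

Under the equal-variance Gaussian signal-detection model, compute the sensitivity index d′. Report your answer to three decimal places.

H = 57/75 = 0.7600
FA = 45/128 = 0.3516
z(0.7600) = 0.7063, z(0.3516) = -0.3810
d' = z(H) − z(FA) = 0.7063 − (-0.3810) = 1.0873

d′ = 1.087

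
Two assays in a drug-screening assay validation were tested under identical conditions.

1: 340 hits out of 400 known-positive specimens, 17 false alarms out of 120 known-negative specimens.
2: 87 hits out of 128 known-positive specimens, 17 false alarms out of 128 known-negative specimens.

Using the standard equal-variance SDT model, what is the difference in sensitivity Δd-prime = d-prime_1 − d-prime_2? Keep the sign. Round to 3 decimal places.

1: z(0.8500) = 1.0364, z(0.1417) = -1.0727, d' = 2.1091
2: z(0.6797) = 0.4669, z(0.1328) = -1.1133, d' = 1.5802
Δd' = d'_1 − d'_2 = 2.1091 − 1.5802 = 0.5289
1 has the higher sensitivity.

Δd-prime = 0.529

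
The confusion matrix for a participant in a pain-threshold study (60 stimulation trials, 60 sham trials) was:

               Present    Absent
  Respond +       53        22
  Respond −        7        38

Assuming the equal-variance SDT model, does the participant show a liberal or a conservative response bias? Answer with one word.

liberal

z(H) = 1.192, z(FA) = -0.341
c = −½·(z(H) + z(FA)) = -0.4255
c < 0 → liberal criterion (biased toward responding “yes”).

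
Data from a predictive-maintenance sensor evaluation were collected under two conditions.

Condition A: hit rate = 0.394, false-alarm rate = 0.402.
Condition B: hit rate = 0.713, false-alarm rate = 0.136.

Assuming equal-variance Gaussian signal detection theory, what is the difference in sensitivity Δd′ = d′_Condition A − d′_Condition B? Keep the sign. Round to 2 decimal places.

Δd′ = -1.68

Condition A: z(0.394) = -0.269, z(0.402) = -0.248, d' = -0.021
Condition B: z(0.713) = 0.562, z(0.136) = -1.098, d' = 1.660
Δd' = d'_Condition A − d'_Condition B = -0.021 − 1.660 = -1.681
Condition B has the higher sensitivity.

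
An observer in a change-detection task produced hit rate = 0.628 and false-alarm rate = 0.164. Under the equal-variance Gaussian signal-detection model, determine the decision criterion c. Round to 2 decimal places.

c = 0.33

z(H) = 0.3266
z(FA) = -0.9782
c = −½·[z(H) + z(FA)] = −0.5 × (0.3266 + (-0.9782)) = 0.3258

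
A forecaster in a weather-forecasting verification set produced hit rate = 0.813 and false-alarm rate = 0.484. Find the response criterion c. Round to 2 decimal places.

c = -0.42

z(0.813) = 0.8890, z(0.484) = -0.0401
c = −½·[z(H) + z(FA)] = −0.5 × (0.8890 + (-0.0401)) = -0.42445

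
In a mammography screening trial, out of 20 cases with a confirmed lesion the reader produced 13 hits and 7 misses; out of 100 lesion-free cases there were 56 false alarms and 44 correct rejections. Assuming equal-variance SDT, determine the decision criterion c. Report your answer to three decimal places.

H = 13/20 = 0.6500
FA = 56/100 = 0.5600
z(H) = z(0.6500) = 0.3853
z(FA) = z(0.5600) = 0.1510
c = −½·[z(H) + z(FA)] = −0.5 × (0.3853 + 0.1510) = -0.26815
c < 0: the reader has a liberal response bias.

c = -0.268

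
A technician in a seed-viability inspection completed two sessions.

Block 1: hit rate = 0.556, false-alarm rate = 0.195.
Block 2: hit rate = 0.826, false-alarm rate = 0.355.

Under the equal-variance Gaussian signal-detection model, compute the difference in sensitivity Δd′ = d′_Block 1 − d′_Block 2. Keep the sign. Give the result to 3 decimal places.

Δd′ = -0.310

Block 1: z(0.556) = 0.1408, z(0.195) = -0.8596, d' = 1.0004
Block 2: z(0.826) = 0.9385, z(0.355) = -0.3719, d' = 1.3104
Δd' = d'_Block 1 − d'_Block 2 = 1.0004 − 1.3104 = -0.3100
Block 2 has the higher sensitivity.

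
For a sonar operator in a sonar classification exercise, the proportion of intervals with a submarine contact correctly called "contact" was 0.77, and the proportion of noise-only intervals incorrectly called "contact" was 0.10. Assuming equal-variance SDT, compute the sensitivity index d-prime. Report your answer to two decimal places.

d-prime = 2.02

z(H) = 0.739
z(FA) = -1.282
d' = z(H) − z(FA) = 0.739 − (-1.282) = 2.021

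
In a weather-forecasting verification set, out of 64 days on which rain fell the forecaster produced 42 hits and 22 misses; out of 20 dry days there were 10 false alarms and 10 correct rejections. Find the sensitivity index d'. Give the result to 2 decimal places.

H = 42/64 = 0.6562
FA = 10/20 = 0.5000
z(0.6562) = 0.402, z(0.5000) = 0.000
d' = z(H) − z(FA) = 0.402 − 0.000 = 0.402

d' = 0.40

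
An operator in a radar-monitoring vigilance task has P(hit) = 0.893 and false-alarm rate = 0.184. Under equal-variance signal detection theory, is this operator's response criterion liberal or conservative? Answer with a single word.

z(H) = 1.243, z(FA) = -0.900
c = −½·(z(H) + z(FA)) = -0.1715
c < 0 → liberal criterion (biased toward responding “yes”).

liberal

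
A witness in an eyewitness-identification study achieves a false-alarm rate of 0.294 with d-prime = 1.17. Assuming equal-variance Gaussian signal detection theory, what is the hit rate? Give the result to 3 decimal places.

hit rate = 0.735

z(false-alarm rate) = z(0.294) = -0.5417
z(H) = z(FA) + d' = -0.5417 + 1.17 = 0.6283
hit rate = Φ(0.6283) = 0.7351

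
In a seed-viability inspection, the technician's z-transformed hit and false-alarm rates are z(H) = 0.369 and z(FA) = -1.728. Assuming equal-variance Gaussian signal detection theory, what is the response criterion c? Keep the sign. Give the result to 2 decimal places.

c = 0.68

c = −½·[z(H) + z(FA)] = −½·(0.369 + (-1.728)) = 0.6795
c > 0: the technician has a conservative response bias.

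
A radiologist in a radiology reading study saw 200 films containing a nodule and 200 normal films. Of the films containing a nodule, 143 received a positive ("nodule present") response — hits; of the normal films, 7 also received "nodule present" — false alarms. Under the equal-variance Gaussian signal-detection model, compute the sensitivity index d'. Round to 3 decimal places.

H = 143/200 = 0.7150
FA = 7/200 = 0.0350
z(0.7150) = 0.5681, z(0.0350) = -1.8119
d' = z(H) − z(FA) = 0.5681 − (-1.8119) = 2.3800

d' = 2.380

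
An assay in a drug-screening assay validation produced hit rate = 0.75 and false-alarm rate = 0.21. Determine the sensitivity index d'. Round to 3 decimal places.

d' = 1.481

Φ⁻¹(0.75) = 0.6745, Φ⁻¹(0.21) = -0.8064
d' = z(H) − z(FA) = 0.6745 − (-0.8064) = 1.4809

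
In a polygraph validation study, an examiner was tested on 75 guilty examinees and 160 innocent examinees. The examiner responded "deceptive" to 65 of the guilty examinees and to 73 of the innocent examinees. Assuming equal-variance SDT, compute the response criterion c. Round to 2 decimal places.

c = -0.50

H = 65/75 = 0.8667
FA = 73/160 = 0.4562
Φ⁻¹(0.8667) = 1.111, Φ⁻¹(0.4562) = -0.110
c = −½·[z(H) + z(FA)] = −0.5 × (1.111 + (-0.110)) = -0.5005
c < 0: the examiner has a liberal response bias.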